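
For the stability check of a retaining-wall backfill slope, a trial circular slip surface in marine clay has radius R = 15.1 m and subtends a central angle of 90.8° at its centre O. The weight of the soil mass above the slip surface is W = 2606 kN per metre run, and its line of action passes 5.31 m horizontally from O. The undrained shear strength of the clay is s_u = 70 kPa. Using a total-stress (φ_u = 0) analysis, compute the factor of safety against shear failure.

Taking moments about the centre O, the resisting moment is provided by the undrained shear strength acting along the arc:
Arc length L_a = R·θ = 15.1·(90.8°·π/180) = 15.1·1.5848 = 23.93 m
M_R = s_u·L_a·R = 70·23.93·15.1 = 25293.9 kN·m/m
M_D = W·d = 2606·5.31 = 13837.9 kN·m/m
FS = M_R / M_D = 25293.9 / 13837.9 = 1.828

FS = 1.83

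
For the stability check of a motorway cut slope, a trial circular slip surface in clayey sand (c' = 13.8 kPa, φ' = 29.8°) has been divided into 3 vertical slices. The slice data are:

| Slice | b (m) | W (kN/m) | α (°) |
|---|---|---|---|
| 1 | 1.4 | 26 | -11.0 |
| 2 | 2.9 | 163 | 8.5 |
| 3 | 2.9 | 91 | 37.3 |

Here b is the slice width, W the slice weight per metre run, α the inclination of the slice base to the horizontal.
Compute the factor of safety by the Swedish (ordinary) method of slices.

Ordinary method of slices: FS = Σ[c'·Δl_i + (W_i cosα_i)·tanφ'] / Σ W_i sinα_i, with Δl_i = b_i / cosα_i.
Slice 1: Δl = 1.4/cos(-11.0°) = 1.426 m; N'_1 = 26·cos(-11.0°) = 25.5; c'Δl = 19.68; W sinα = -5.0
Slice 2: Δl = 2.9/cos8.5° = 2.932 m; N'_2 = 163·cos8.5° = 161.2; c'Δl = 40.46; W sinα = 24.1
Slice 3: Δl = 2.9/cos37.3° = 3.646 m; N'_3 = 91·cos37.3° = 72.4; c'Δl = 50.31; W sinα = 55.1
Σc'Δl = 110.5 kN/m; ΣN' = 259.1 kN/m; ΣW sinα = 74.3 kN/m
Resisting = 110.5 + 259.1·tan29.8° = 110.5 + 148.4 = 258.9 kN/m
FS = 258.9 / 74.3 = 3.485

FS = 3.49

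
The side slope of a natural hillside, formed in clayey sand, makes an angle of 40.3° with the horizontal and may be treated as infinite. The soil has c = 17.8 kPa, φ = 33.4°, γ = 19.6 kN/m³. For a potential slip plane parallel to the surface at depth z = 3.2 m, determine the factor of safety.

For an infinite slope with a slip plane parallel to the surface (no pore pressure): FS = [c + γz cos²β tanφ] / [γz sinβ cosβ].
γz = 19.6·3.2 = 62.72 kN/m²
Numerator = 17.8 + 62.72·cos²40.3°·tan33.4° = 17.8 + 62.72·0.5817·0.6594 = 41.855 kPa
Denominator = 62.72·sin40.3°·cos40.3° = 62.72·0.6468·0.7627 = 30.939 kPa
FS = 41.855 / 30.939 = 1.353

FS = 1.35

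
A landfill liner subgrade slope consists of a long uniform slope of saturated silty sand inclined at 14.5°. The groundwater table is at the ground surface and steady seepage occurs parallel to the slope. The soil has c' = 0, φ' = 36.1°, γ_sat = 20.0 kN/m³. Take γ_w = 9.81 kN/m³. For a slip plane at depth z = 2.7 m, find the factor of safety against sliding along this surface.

FS = 1.44

With seepage parallel to the slope and the water table at the surface, the effective normal stress on the slip plane uses the buoyant unit weight γ' = γ_sat − γ_w while the driving shear stress uses γ_sat:
FS = [c' + γ' z cos²β tanφ'] / [γ_sat z sinβ cosβ]
(For c' = 0 this reduces to FS = (γ'/γ_sat)·tanφ'/tanβ.)
γ' = 20.0 − 9.81 = 10.19 kN/m³
Numerator = 0.0 + 10.19·2.7·cos²14.5°·tan36.1° = 0.0 + 10.19·2.7·0.9373·0.7292 = 18.805 kPa
Denominator = 20.0·2.7·sin14.5°·cos14.5° = 20.0·2.7·0.2504·0.9681 = 13.090 kPa
FS = 18.805 / 13.090 = 1.437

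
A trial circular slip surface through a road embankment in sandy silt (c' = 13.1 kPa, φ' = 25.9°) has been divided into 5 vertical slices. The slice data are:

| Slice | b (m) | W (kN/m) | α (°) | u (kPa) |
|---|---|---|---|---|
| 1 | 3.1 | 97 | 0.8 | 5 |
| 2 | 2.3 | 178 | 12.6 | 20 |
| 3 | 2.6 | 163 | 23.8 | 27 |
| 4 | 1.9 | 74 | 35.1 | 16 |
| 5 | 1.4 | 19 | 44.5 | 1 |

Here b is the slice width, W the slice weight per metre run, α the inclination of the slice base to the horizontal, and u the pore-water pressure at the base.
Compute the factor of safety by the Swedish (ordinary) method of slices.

FS = 1.97

Ordinary method of slices: FS = Σ[c'·Δl_i + (W_i cosα_i − u_i·Δl_i)·tanφ'] / Σ W_i sinα_i, with Δl_i = b_i / cosα_i.
Slice 1: Δl = 3.1/cos0.8° = 3.100 m; N'_1 = 97·cos0.8° − 5·3.100 = 81.5; c'Δl = 40.61; W sinα = 1.4
Slice 2: Δl = 2.3/cos12.6° = 2.357 m; N'_2 = 178·cos12.6° − 20·2.357 = 126.6; c'Δl = 30.87; W sinα = 38.8
Slice 3: Δl = 2.6/cos23.8° = 2.842 m; N'_3 = 163·cos23.8° − 27·2.842 = 72.4; c'Δl = 37.23; W sinα = 65.8
Slice 4: Δl = 1.9/cos35.1° = 2.322 m; N'_4 = 74·cos35.1° − 16·2.322 = 23.4; c'Δl = 30.42; W sinα = 42.6
Slice 5: Δl = 1.4/cos44.5° = 1.963 m; N'_5 = 19·cos44.5° − 1·1.963 = 11.6; c'Δl = 25.71; W sinα = 13.3
Σc'Δl = 164.8 kN/m; ΣN' = 315.5 kN/m; ΣW sinα = 161.8 kN/m
Resisting = 164.8 + 315.5·tan25.9° = 164.8 + 153.2 = 318.0 kN/m
FS = 318.0 / 161.8 = 1.965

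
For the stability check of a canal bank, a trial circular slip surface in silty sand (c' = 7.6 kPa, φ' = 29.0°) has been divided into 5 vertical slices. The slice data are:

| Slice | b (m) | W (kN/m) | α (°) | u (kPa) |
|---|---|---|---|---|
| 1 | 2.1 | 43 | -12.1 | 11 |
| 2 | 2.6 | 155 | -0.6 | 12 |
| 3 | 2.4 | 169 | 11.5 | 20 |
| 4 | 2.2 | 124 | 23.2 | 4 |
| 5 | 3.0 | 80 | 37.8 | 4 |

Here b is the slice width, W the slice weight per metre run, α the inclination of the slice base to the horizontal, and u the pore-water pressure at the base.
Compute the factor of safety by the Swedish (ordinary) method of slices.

FS = 2.73

Ordinary method of slices: FS = Σ[c'·Δl_i + (W_i cosα_i − u_i·Δl_i)·tanφ'] / Σ W_i sinα_i, with Δl_i = b_i / cosα_i.
Slice 1: Δl = 2.1/cos(-12.1°) = 2.148 m; N'_1 = 43·cos(-12.1°) − 11·2.148 = 18.4; c'Δl = 16.32; W sinα = -9.0
Slice 2: Δl = 2.6/cos(-0.6°) = 2.600 m; N'_2 = 155·cos(-0.6°) − 12·2.600 = 123.8; c'Δl = 19.76; W sinα = -1.6
Slice 3: Δl = 2.4/cos11.5° = 2.449 m; N'_3 = 169·cos11.5° − 20·2.449 = 116.6; c'Δl = 18.61; W sinα = 33.7
Slice 4: Δl = 2.2/cos23.2° = 2.394 m; N'_4 = 124·cos23.2° − 4·2.394 = 104.4; c'Δl = 18.19; W sinα = 48.8
Slice 5: Δl = 3.0/cos37.8° = 3.797 m; N'_5 = 80·cos37.8° − 4·3.797 = 48.0; c'Δl = 28.86; W sinα = 49.0
Σc'Δl = 101.7 kN/m; ΣN' = 411.3 kN/m; ΣW sinα = 120.9 kN/m
Resisting = 101.7 + 411.3·tan29.0° = 101.7 + 228.0 = 329.7 kN/m
FS = 329.7 / 120.9 = 2.726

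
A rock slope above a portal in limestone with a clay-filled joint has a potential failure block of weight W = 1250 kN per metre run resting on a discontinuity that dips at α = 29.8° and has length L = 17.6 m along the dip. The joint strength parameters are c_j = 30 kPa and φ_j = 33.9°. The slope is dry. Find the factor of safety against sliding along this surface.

FS = 2.02

Resolving the block weight along and normal to the plane and applying the Mohr–Coulomb strength on the joint:
N' = W cosα = 1250·cos29.8° = 1084.7 kN/m
Driving force T = W sinα = 1250·sin29.8° = 621.2 kN/m
Resisting force R = c_j·L + N'·tanφ_j = 30·17.6 + 1084.7·tan33.9° = 528.0 + 728.9 = 1256.9 kN/m
FS = R / T = 1256.9 / 621.2 = 2.023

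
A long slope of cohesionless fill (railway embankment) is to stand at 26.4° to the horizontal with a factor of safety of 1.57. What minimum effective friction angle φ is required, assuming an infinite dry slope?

FS = tanφ/tanβ ⇒ tanφ = FS · tanβ = 1.57 · tan26.4° = 0.7794
φ = arctan(0.7794) = 37.93°

φ = 37.9°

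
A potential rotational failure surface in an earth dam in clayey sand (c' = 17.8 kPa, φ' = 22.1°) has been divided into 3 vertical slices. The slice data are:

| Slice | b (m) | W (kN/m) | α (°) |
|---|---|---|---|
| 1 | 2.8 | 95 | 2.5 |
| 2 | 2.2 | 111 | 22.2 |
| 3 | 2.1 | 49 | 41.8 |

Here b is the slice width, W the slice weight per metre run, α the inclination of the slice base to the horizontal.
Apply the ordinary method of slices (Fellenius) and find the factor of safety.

Ordinary method of slices: FS = Σ[c'·Δl_i + (W_i cosα_i)·tanφ'] / Σ W_i sinα_i, with Δl_i = b_i / cosα_i.
Slice 1: Δl = 2.8/cos2.5° = 2.803 m; N'_1 = 95·cos2.5° = 94.9; c'Δl = 49.89; W sinα = 4.1
Slice 2: Δl = 2.2/cos22.2° = 2.376 m; N'_2 = 111·cos22.2° = 102.8; c'Δl = 42.30; W sinα = 41.9
Slice 3: Δl = 2.1/cos41.8° = 2.817 m; N'_3 = 49·cos41.8° = 36.5; c'Δl = 50.14; W sinα = 32.7
Σc'Δl = 142.3 kN/m; ΣN' = 234.2 kN/m; ΣW sinα = 78.7 kN/m
Resisting = 142.3 + 234.2·tan22.1° = 142.3 + 95.1 = 237.4 kN/m
FS = 237.4 / 78.7 = 3.015

FS = 3.02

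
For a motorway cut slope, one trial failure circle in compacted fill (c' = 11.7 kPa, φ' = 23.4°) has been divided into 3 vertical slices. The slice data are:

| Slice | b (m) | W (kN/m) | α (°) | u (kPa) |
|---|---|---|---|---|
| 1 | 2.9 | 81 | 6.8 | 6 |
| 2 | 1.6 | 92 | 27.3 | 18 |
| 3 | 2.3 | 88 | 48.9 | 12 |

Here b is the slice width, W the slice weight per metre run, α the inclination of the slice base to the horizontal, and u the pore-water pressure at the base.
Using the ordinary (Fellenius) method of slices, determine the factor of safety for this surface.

FS = 1.28

Ordinary method of slices: FS = Σ[c'·Δl_i + (W_i cosα_i − u_i·Δl_i)·tanφ'] / Σ W_i sinα_i, with Δl_i = b_i / cosα_i.
Slice 1: Δl = 2.9/cos6.8° = 2.921 m; N'_1 = 81·cos6.8° − 6·2.921 = 62.9; c'Δl = 34.17; W sinα = 9.6
Slice 2: Δl = 1.6/cos27.3° = 1.801 m; N'_2 = 92·cos27.3° − 18·1.801 = 49.3; c'Δl = 21.07; W sinα = 42.2
Slice 3: Δl = 2.3/cos48.9° = 3.499 m; N'_3 = 88·cos48.9° − 12·3.499 = 15.9; c'Δl = 40.94; W sinα = 66.3
Σc'Δl = 96.2 kN/m; ΣN' = 128.1 kN/m; ΣW sinα = 118.1 kN/m
Resisting = 96.2 + 128.1·tan23.4° = 96.2 + 55.4 = 151.6 kN/m
FS = 151.6 / 118.1 = 1.284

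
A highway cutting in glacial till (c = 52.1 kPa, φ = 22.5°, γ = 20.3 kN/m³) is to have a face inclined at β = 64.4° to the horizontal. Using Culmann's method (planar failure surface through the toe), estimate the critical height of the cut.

H_c = 33.45 m

Culmann's analysis gives the critical failure plane at α_cr = (β + φ)/2 = (64.4 + 22.5)/2 = 43.5°, and the critical height
H_c = (4c/γ) · sinβ cosφ / [1 − cos(β − φ)]
    = (4·52.1/20.3) · sin64.4°·cos22.5° / [1 − cos(41.9°)]
    = 10.266 · 0.9018·0.9239 / [1 − 0.7443]
    = 10.266 · 0.8332 / 0.2557
    = 33.45 m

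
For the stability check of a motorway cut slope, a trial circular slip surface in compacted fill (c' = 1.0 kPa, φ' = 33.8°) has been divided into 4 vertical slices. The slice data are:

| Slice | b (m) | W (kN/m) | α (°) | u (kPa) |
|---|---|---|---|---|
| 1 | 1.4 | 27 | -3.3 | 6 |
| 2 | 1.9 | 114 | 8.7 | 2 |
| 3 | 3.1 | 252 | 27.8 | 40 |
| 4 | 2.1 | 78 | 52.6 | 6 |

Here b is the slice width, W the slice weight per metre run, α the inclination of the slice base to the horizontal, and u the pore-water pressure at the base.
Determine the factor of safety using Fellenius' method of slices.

Ordinary method of slices: FS = Σ[c'·Δl_i + (W_i cosα_i − u_i·Δl_i)·tanφ'] / Σ W_i sinα_i, with Δl_i = b_i / cosα_i.
Slice 1: Δl = 1.4/cos(-3.3°) = 1.402 m; N'_1 = 27·cos(-3.3°) − 6·1.402 = 18.5; c'Δl = 1.40; W sinα = -1.6
Slice 2: Δl = 1.9/cos8.7° = 1.922 m; N'_2 = 114·cos8.7° − 2·1.922 = 108.8; c'Δl = 1.92; W sinα = 17.2
Slice 3: Δl = 3.1/cos27.8° = 3.504 m; N'_3 = 252·cos27.8° − 40·3.504 = 82.7; c'Δl = 3.50; W sinα = 117.5
Slice 4: Δl = 2.1/cos52.6° = 3.457 m; N'_4 = 78·cos52.6° − 6·3.457 = 26.6; c'Δl = 3.46; W sinα = 62.0
Σc'Δl = 10.3 kN/m; ΣN' = 236.8 kN/m; ΣW sinα = 195.2 kN/m
Resisting = 10.3 + 236.8·tan33.8° = 10.3 + 158.5 = 168.8 kN/m
FS = 168.8 / 195.2 = 0.865

FS = 0.86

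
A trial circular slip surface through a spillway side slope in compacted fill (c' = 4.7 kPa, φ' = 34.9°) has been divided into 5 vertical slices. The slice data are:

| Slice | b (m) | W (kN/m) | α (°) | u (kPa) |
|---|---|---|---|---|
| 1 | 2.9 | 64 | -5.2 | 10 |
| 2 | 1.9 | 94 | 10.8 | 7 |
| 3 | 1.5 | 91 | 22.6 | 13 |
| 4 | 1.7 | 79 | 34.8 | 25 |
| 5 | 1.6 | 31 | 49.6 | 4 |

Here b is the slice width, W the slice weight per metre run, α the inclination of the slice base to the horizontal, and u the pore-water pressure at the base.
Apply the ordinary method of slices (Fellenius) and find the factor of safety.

Ordinary method of slices: FS = Σ[c'·Δl_i + (W_i cosα_i − u_i·Δl_i)·tanφ'] / Σ W_i sinα_i, with Δl_i = b_i / cosα_i.
Slice 1: Δl = 2.9/cos(-5.2°) = 2.912 m; N'_1 = 64·cos(-5.2°) − 10·2.912 = 34.6; c'Δl = 13.69; W sinα = -5.8
Slice 2: Δl = 1.9/cos10.8° = 1.934 m; N'_2 = 94·cos10.8° − 7·1.934 = 78.8; c'Δl = 9.09; W sinα = 17.6
Slice 3: Δl = 1.5/cos22.6° = 1.625 m; N'_3 = 91·cos22.6° − 13·1.625 = 62.9; c'Δl = 7.64; W sinα = 35.0
Slice 4: Δl = 1.7/cos34.8° = 2.070 m; N'_4 = 79·cos34.8° − 25·2.070 = 13.1; c'Δl = 9.73; W sinα = 45.1
Slice 5: Δl = 1.6/cos49.6° = 2.469 m; N'_5 = 31·cos49.6° − 4·2.469 = 10.2; c'Δl = 11.60; W sinα = 23.6
Σc'Δl = 51.7 kN/m; ΣN' = 199.6 kN/m; ΣW sinα = 115.5 kN/m
Resisting = 51.7 + 199.6·tan34.9° = 51.7 + 139.3 = 191.0 kN/m
FS = 191.0 / 115.5 = 1.654

FS = 1.65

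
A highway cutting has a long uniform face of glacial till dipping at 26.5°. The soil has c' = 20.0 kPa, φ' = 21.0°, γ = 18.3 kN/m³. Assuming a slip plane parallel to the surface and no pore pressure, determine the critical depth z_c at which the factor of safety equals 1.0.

z_c = 11.90 m

Setting FS = 1.00 in FS = [c' + γz cos²β tanφ'] / [γz sinβ cosβ] and solving for z:
z = c' / [γ cosβ (FS·sinβ − cosβ·tanφ')]
  = 20.0 / [18.3·cos26.5°·(1.00·sin26.5° − cos26.5°·tan21.0°)]
  = 20.0 / [18.3·0.8949·(1.00·0.4462 − 0.8949·0.3839)]
  = 20.0 / 1.6814 = 11.895 m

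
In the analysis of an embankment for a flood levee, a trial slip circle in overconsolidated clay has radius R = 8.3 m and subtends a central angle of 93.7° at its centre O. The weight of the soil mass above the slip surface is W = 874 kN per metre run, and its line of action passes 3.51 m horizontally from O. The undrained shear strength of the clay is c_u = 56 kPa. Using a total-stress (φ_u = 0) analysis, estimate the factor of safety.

FS = 2.06

Taking moments about the centre O, the resisting moment is provided by the undrained shear strength acting along the arc:
Arc length L_a = R·θ = 8.3·(93.7°·π/180) = 8.3·1.6354 = 13.57 m
M_R = c_u·L_a·R = 56·13.57·8.3 = 6309.0 kN·m/m
M_D = W·d = 874·3.51 = 3067.7 kN·m/m
FS = M_R / M_D = 6309.0 / 3067.7 = 2.057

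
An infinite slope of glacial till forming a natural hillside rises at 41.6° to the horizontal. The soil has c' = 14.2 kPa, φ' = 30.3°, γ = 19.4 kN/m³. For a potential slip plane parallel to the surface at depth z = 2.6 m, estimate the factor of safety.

For an infinite slope with a slip plane parallel to the surface (no pore pressure): FS = [c' + γz cos²β tanφ'] / [γz sinβ cosβ].
γz = 19.4·2.6 = 50.44 kN/m²
Numerator = 14.2 + 50.44·cos²41.6°·tan30.3° = 14.2 + 50.44·0.5592·0.5844 = 30.682 kPa
Denominator = 50.44·sin41.6°·cos41.6° = 50.44·0.6639·0.7478 = 25.043 kPa
FS = 30.682 / 25.043 = 1.225

FS = 1.23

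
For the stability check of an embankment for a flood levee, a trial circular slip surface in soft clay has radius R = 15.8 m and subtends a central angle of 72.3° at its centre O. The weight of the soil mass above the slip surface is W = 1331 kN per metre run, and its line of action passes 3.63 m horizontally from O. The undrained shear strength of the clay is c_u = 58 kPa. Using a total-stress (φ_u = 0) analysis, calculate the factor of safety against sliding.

Taking moments about the centre O, the resisting moment is provided by the undrained shear strength acting along the arc:
Arc length L_a = R·θ = 15.8·(72.3°·π/180) = 15.8·1.2619 = 19.94 m
M_R = c_u·L_a·R = 58·19.94·15.8 = 18270.8 kN·m/m
M_D = W·d = 1331·3.63 = 4831.5 kN·m/m
FS = M_R / M_D = 18270.8 / 4831.5 = 3.782

FS = 3.78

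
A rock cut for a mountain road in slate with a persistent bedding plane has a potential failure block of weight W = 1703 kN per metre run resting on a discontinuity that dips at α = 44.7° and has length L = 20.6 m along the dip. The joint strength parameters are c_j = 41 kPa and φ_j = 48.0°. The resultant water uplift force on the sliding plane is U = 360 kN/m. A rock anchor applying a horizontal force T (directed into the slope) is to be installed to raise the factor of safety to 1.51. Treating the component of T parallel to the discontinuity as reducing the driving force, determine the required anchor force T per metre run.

Resolving forces along and normal to the sliding plane, with the horizontal anchor force T adding T·sinα to the effective normal force and T·cosα acting up the plane against the driving force:
FS = [c_jL + (W cosα − U + T sinα) tanφ_j] / [W sinα − T cosα]
Without the anchor: N' = 850.5 kN/m, driving T_d = 1197.9 kN/m, resisting R = 41·20.6 + 850.5·tan48.0° = 1789.2 kN/m, FS = 1.49.
Setting FS = 1.51 and solving for T:
1.51·(1197.9 − T cos44.7°) = 1789.2 + T sin44.7°·tan48.0°
T·(sin44.7°·tan48.0° + 1.51·cos44.7°) = 1.51·1197.9 − 1789.2
T·(0.7034·1.1106 + 1.51·0.7108) = 1808.8 − 1789.2 = 19.6
T·1.8545 = 19.6
T = 10.6 kN/m

T = 11 kN/m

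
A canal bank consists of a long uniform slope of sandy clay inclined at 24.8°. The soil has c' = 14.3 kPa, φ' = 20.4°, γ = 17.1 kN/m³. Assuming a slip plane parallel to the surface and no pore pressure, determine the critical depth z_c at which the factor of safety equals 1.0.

Setting FS = 1.00 in FS = [c' + γz cos²β tanφ'] / [γz sinβ cosβ] and solving for z:
z = c' / [γ cosβ (FS·sinβ − cosβ·tanφ')]
  = 14.3 / [17.1·cos24.8°·(1.00·sin24.8° − cos24.8°·tan20.4°)]
  = 14.3 / [17.1·0.9078·(1.00·0.4195 − 0.9078·0.3719)]
  = 14.3 / 1.2706 = 11.255 m

z_c = 11.25 m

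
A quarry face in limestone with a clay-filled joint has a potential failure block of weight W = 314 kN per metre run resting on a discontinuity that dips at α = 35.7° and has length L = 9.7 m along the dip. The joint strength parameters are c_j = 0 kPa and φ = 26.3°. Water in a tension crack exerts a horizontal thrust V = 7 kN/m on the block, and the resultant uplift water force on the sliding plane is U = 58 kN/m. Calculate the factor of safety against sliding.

FS = 0.50

Resolving the block weight along and normal to the plane and applying the Mohr–Coulomb strength on the joint:
N' = W cosα − U − V sinα = 314·cos35.7° − 58 − 7·sin35.7° = 192.9 kN/m
Driving force T = W sinα + V cosα = 314·sin35.7° + 7·cos35.7° = 188.9 kN/m
Resisting force R = c_j·L + N'·tanφ = 0·9.7 + 192.9·tan26.3° = 0.0 + 95.3 = 95.3 kN/m
FS = R / T = 95.3 / 188.9 = 0.505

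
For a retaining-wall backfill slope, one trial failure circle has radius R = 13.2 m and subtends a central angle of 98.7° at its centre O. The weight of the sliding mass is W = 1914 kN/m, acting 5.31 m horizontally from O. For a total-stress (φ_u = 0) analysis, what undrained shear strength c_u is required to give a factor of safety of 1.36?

FS = c_u·L_a·R / (W·d), so c_u = FS·W·d / (L_a·R).
Arc length L_a = R·θ = 13.2·(98.7°·π/180) = 13.2·1.7226 = 22.74 m
c_u = 1.36·1914·5.31 / (22.74·13.2) = 13822.1 / 300.15 = 46.05 kPa

c_u = 46.1 kPa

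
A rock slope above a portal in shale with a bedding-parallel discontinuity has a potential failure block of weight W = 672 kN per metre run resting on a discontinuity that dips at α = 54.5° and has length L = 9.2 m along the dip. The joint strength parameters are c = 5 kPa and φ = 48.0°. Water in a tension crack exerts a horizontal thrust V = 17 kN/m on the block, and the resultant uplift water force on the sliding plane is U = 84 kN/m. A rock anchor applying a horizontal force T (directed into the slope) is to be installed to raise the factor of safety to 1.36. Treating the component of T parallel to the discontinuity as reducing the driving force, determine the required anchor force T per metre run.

T = 228 kN/m

Resolving forces along and normal to the sliding plane, with the horizontal anchor force T adding T·sinα to the effective normal force and T·cosα acting up the plane against the driving force:
FS = [cL + (W cosα − U − V sinα + T sinα) tanφ] / [W sinα + V cosα − T cosα]
Without the anchor: N' = 292.4 kN/m, driving T_d = 557.0 kN/m, resisting R = 5·9.2 + 292.4·tan48.0° = 370.7 kN/m, FS = 0.67.
Setting FS = 1.36 and solving for T:
1.36·(557.0 − T cos54.5°) = 370.7 + T sin54.5°·tan48.0°
T·(sin54.5°·tan48.0° + 1.36·cos54.5°) = 1.36·557.0 − 370.7
T·(0.8141·1.1106 + 1.36·0.5807) = 757.5 − 370.7 = 386.7
T·1.6939 = 386.7
T = 228.3 kN/m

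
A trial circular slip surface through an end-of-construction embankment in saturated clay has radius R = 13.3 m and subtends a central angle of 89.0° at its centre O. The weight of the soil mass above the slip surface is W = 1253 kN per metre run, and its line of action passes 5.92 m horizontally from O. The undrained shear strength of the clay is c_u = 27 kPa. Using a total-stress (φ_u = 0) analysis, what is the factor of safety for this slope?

FS = 1.00

Taking moments about the centre O, the resisting moment is provided by the undrained shear strength acting along the arc:
Arc length L_a = R·θ = 13.3·(89.0°·π/180) = 13.3·1.5533 = 20.66 m
M_R = c_u·L_a·R = 27·20.66·13.3 = 7418.8 kN·m/m
M_D = W·d = 1253·5.92 = 7417.8 kN·m/m
FS = M_R / M_D = 7418.8 / 7417.8 = 1.000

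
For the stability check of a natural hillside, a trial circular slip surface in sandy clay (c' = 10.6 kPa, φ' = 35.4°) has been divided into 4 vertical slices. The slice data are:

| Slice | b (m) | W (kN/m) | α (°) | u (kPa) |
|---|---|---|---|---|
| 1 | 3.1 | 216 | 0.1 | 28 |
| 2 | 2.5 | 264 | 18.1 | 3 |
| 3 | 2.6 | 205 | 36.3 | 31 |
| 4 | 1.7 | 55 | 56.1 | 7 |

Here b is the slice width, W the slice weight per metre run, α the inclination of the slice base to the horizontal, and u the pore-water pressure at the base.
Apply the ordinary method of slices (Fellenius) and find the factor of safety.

FS = 1.78

Ordinary method of slices: FS = Σ[c'·Δl_i + (W_i cosα_i − u_i·Δl_i)·tanφ'] / Σ W_i sinα_i, with Δl_i = b_i / cosα_i.
Slice 1: Δl = 3.1/cos0.1° = 3.100 m; N'_1 = 216·cos0.1° − 28·3.100 = 129.2; c'Δl = 32.86; W sinα = 0.4
Slice 2: Δl = 2.5/cos18.1° = 2.630 m; N'_2 = 264·cos18.1° − 3·2.630 = 243.0; c'Δl = 27.88; W sinα = 82.0
Slice 3: Δl = 2.6/cos36.3° = 3.226 m; N'_3 = 205·cos36.3° − 31·3.226 = 65.2; c'Δl = 34.20; W sinα = 121.4
Slice 4: Δl = 1.7/cos56.1° = 3.048 m; N'_4 = 55·cos56.1° − 7·3.048 = 9.3; c'Δl = 32.31; W sinα = 45.7
Σc'Δl = 127.2 kN/m; ΣN' = 446.8 kN/m; ΣW sinα = 249.4 kN/m
Resisting = 127.2 + 446.8·tan35.4° = 127.2 + 317.5 = 444.8 kN/m
FS = 444.8 / 249.4 = 1.783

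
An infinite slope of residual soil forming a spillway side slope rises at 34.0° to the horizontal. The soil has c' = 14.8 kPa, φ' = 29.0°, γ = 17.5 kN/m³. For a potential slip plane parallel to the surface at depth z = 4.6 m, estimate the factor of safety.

For an infinite slope with a slip plane parallel to the surface (no pore pressure): FS = [c' + γz cos²β tanφ'] / [γz sinβ cosβ].
γz = 17.5·4.6 = 80.50 kN/m²
Numerator = 14.8 + 80.50·cos²34.0°·tan29.0° = 14.8 + 80.50·0.6873·0.5543 = 45.469 kPa
Denominator = 80.50·sin34.0°·cos34.0° = 80.50·0.5592·0.8290 = 37.319 kPa
FS = 45.469 / 37.319 = 1.218

FS = 1.22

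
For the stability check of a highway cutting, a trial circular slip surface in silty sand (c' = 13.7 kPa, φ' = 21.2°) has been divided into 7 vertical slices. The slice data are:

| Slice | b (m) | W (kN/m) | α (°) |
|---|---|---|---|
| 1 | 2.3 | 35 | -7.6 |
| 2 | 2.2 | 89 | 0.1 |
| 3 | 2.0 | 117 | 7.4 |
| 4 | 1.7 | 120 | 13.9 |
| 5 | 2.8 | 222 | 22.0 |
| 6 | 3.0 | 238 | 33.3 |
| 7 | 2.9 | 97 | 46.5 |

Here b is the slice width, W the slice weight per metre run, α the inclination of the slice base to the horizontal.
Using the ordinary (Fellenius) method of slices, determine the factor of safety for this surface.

FS = 1.80

Ordinary method of slices: FS = Σ[c'·Δl_i + (W_i cosα_i)·tanφ'] / Σ W_i sinα_i, with Δl_i = b_i / cosα_i.
Slice 1: Δl = 2.3/cos(-7.6°) = 2.320 m; N'_1 = 35·cos(-7.6°) = 34.7; c'Δl = 31.79; W sinα = -4.6
Slice 2: Δl = 2.2/cos0.1° = 2.200 m; N'_2 = 89·cos0.1° = 89.0; c'Δl = 30.14; W sinα = 0.2
Slice 3: Δl = 2.0/cos7.4° = 2.017 m; N'_3 = 117·cos7.4° = 116.0; c'Δl = 27.63; W sinα = 15.1
Slice 4: Δl = 1.7/cos13.9° = 1.751 m; N'_4 = 120·cos13.9° = 116.5; c'Δl = 23.99; W sinα = 28.8
Slice 5: Δl = 2.8/cos22.0° = 3.020 m; N'_5 = 222·cos22.0° = 205.8; c'Δl = 41.37; W sinα = 83.2
Slice 6: Δl = 3.0/cos33.3° = 3.589 m; N'_6 = 238·cos33.3° = 198.9; c'Δl = 49.17; W sinα = 130.7
Slice 7: Δl = 2.9/cos46.5° = 4.213 m; N'_7 = 97·cos46.5° = 66.8; c'Δl = 57.72; W sinα = 70.4
Σc'Δl = 261.8 kN/m; ΣN' = 827.7 kN/m; ΣW sinα = 323.6 kN/m
Resisting = 261.8 + 827.7·tan21.2° = 261.8 + 321.1 = 582.9 kN/m
FS = 582.9 / 323.6 = 1.801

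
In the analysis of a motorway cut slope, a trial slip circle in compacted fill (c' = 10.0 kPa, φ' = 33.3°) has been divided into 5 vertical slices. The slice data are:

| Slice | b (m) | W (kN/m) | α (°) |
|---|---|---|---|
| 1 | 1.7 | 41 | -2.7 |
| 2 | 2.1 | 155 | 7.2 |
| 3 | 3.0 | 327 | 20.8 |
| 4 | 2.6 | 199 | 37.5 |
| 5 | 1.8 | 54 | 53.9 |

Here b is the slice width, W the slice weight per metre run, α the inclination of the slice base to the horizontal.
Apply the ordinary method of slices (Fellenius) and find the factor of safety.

FS = 1.97

Ordinary method of slices: FS = Σ[c'·Δl_i + (W_i cosα_i)·tanφ'] / Σ W_i sinα_i, with Δl_i = b_i / cosα_i.
Slice 1: Δl = 1.7/cos(-2.7°) = 1.702 m; N'_1 = 41·cos(-2.7°) = 41.0; c'Δl = 17.02; W sinα = -1.9
Slice 2: Δl = 2.1/cos7.2° = 2.117 m; N'_2 = 155·cos7.2° = 153.8; c'Δl = 21.17; W sinα = 19.4
Slice 3: Δl = 3.0/cos20.8° = 3.209 m; N'_3 = 327·cos20.8° = 305.7; c'Δl = 32.09; W sinα = 116.1
Slice 4: Δl = 2.6/cos37.5° = 3.277 m; N'_4 = 199·cos37.5° = 157.9; c'Δl = 32.77; W sinα = 121.1
Slice 5: Δl = 1.8/cos53.9° = 3.055 m; N'_5 = 54·cos53.9° = 31.8; c'Δl = 30.55; W sinα = 43.6
Σc'Δl = 133.6 kN/m; ΣN' = 690.1 kN/m; ΣW sinα = 298.4 kN/m
Resisting = 133.6 + 690.1·tan33.3° = 133.6 + 453.3 = 586.9 kN/m
FS = 586.9 / 298.4 = 1.967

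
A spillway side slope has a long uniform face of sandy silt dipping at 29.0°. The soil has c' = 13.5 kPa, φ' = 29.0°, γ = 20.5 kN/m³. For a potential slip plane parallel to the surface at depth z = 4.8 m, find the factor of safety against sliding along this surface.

FS = 1.32

For an infinite slope with a slip plane parallel to the surface (no pore pressure): FS = [c' + γz cos²β tanφ'] / [γz sinβ cosβ].
γz = 20.5·4.8 = 98.40 kN/m²
Numerator = 13.5 + 98.40·cos²29.0°·tan29.0° = 13.5 + 98.40·0.7650·0.5543 = 55.224 kPa
Denominator = 98.40·sin29.0°·cos29.0° = 98.40·0.4848·0.8746 = 41.724 kPa
FS = 55.224 / 41.724 = 1.324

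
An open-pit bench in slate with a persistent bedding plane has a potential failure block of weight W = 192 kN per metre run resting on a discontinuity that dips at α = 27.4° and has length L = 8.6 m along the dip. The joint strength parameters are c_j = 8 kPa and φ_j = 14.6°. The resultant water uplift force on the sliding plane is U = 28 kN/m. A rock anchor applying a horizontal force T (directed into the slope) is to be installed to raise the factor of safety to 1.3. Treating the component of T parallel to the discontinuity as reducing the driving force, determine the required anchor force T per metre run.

T = 7 kN/m

Resolving forces along and normal to the sliding plane, with the horizontal anchor force T adding T·sinα to the effective normal force and T·cosα acting up the plane against the driving force:
FS = [c_jL + (W cosα − U + T sinα) tanφ_j] / [W sinα − T cosα]
Without the anchor: N' = 142.5 kN/m, driving T_d = 88.4 kN/m, resisting R = 8·8.6 + 142.5·tan14.6° = 105.9 kN/m, FS = 1.20.
Setting FS = 1.3 and solving for T:
1.3·(88.4 − T cos27.4°) = 105.9 + T sin27.4°·tan14.6°
T·(sin27.4°·tan14.6° + 1.3·cos27.4°) = 1.3·88.4 − 105.9
T·(0.4602·0.2605 + 1.3·0.8878) = 114.9 − 105.9 = 9.0
T·1.2740 = 9.0
T = 7.0 kN/m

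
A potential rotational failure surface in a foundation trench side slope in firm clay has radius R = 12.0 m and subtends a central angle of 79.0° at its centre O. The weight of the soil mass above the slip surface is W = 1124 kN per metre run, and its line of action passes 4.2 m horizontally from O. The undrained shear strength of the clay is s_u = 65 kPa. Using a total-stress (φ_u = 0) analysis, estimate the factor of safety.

Taking moments about the centre O, the resisting moment is provided by the undrained shear strength acting along the arc:
Arc length L_a = R·θ = 12.0·(79.0°·π/180) = 12.0·1.3788 = 16.55 m
M_R = s_u·L_a·R = 65·16.55·12.0 = 12905.7 kN·m/m
M_D = W·d = 1124·4.2 = 4720.8 kN·m/m
FS = M_R / M_D = 12905.7 / 4720.8 = 2.734

FS = 2.73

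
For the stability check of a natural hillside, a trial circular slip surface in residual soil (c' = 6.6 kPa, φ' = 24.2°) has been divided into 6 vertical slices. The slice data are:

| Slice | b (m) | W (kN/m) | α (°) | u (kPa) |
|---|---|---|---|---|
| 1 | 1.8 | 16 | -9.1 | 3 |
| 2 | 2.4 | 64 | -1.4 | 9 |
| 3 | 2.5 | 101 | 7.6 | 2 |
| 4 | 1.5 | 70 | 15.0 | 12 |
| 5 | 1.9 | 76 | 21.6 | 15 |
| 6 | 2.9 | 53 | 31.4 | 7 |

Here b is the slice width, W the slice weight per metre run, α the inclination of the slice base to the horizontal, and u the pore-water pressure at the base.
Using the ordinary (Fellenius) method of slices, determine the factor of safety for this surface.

Ordinary method of slices: FS = Σ[c'·Δl_i + (W_i cosα_i − u_i·Δl_i)·tanφ'] / Σ W_i sinα_i, with Δl_i = b_i / cosα_i.
Slice 1: Δl = 1.8/cos(-9.1°) = 1.823 m; N'_1 = 16·cos(-9.1°) − 3·1.823 = 10.3; c'Δl = 12.03; W sinα = -2.5
Slice 2: Δl = 2.4/cos(-1.4°) = 2.401 m; N'_2 = 64·cos(-1.4°) − 9·2.401 = 42.4; c'Δl = 15.84; W sinα = -1.6
Slice 3: Δl = 2.5/cos7.6° = 2.522 m; N'_3 = 101·cos7.6° − 2·2.522 = 95.1; c'Δl = 16.65; W sinα = 13.4
Slice 4: Δl = 1.5/cos15.0° = 1.553 m; N'_4 = 70·cos15.0° − 12·1.553 = 49.0; c'Δl = 10.25; W sinα = 18.1
Slice 5: Δl = 1.9/cos21.6° = 2.044 m; N'_5 = 76·cos21.6° − 15·2.044 = 40.0; c'Δl = 13.49; W sinα = 28.0
Slice 6: Δl = 2.9/cos31.4° = 3.398 m; N'_6 = 53·cos31.4° − 7·3.398 = 21.5; c'Δl = 22.42; W sinα = 27.6
Σc'Δl = 90.7 kN/m; ΣN' = 258.2 kN/m; ΣW sinα = 83.0 kN/m
Resisting = 90.7 + 258.2·tan24.2° = 90.7 + 116.0 = 206.7 kN/m
FS = 206.7 / 83.0 = 2.492

FS = 2.49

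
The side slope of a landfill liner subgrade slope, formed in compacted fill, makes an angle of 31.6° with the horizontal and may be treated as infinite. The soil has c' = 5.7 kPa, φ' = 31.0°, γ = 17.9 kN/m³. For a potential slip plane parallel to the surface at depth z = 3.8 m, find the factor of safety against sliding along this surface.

FS = 1.16

For an infinite slope with a slip plane parallel to the surface (no pore pressure): FS = [c' + γz cos²β tanφ'] / [γz sinβ cosβ].
γz = 17.9·3.8 = 68.02 kN/m²
Numerator = 5.7 + 68.02·cos²31.6°·tan31.0° = 5.7 + 68.02·0.7254·0.6009 = 35.349 kPa
Denominator = 68.02·sin31.6°·cos31.6° = 68.02·0.5240·0.8517 = 30.357 kPa
FS = 35.349 / 30.357 = 1.164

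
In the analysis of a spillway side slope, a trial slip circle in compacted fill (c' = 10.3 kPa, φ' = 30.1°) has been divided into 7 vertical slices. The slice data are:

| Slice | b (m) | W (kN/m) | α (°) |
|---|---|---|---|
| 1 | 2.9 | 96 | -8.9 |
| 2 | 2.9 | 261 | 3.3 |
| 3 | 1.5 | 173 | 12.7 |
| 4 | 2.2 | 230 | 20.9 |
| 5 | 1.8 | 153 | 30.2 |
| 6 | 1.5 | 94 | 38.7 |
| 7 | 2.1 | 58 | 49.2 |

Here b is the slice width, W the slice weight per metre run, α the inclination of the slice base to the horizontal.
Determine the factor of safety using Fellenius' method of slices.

FS = 2.48

Ordinary method of slices: FS = Σ[c'·Δl_i + (W_i cosα_i)·tanφ'] / Σ W_i sinα_i, with Δl_i = b_i / cosα_i.
Slice 1: Δl = 2.9/cos(-8.9°) = 2.935 m; N'_1 = 96·cos(-8.9°) = 94.8; c'Δl = 30.23; W sinα = -14.9
Slice 2: Δl = 2.9/cos3.3° = 2.905 m; N'_2 = 261·cos3.3° = 260.6; c'Δl = 29.92; W sinα = 15.0
Slice 3: Δl = 1.5/cos12.7° = 1.538 m; N'_3 = 173·cos12.7° = 168.8; c'Δl = 15.84; W sinα = 38.0
Slice 4: Δl = 2.2/cos20.9° = 2.355 m; N'_4 = 230·cos20.9° = 214.9; c'Δl = 24.26; W sinα = 82.0
Slice 5: Δl = 1.8/cos30.2° = 2.083 m; N'_5 = 153·cos30.2° = 132.2; c'Δl = 21.45; W sinα = 77.0
Slice 6: Δl = 1.5/cos38.7° = 1.922 m; N'_6 = 94·cos38.7° = 73.4; c'Δl = 19.80; W sinα = 58.8
Slice 7: Δl = 2.1/cos49.2° = 3.214 m; N'_7 = 58·cos49.2° = 37.9; c'Δl = 33.10; W sinα = 43.9
Σc'Δl = 174.6 kN/m; ΣN' = 982.5 kN/m; ΣW sinα = 299.9 kN/m
Resisting = 174.6 + 982.5·tan30.1° = 174.6 + 569.6 = 744.2 kN/m
FS = 744.2 / 299.9 = 2.481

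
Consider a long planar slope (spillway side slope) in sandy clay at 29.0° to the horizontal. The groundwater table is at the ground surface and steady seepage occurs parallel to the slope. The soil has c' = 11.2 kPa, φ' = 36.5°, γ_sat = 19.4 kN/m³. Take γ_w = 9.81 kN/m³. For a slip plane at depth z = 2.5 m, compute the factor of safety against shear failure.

FS = 1.20

With seepage parallel to the slope and the water table at the surface, the effective normal stress on the slip plane uses the buoyant unit weight γ' = γ_sat − γ_w while the driving shear stress uses γ_sat:
FS = [c' + γ' z cos²β tanφ'] / [γ_sat z sinβ cosβ]
γ' = 19.4 − 9.81 = 9.59 kN/m³
Numerator = 11.2 + 9.59·2.5·cos²29.0°·tan36.5° = 11.2 + 9.59·2.5·0.7650·0.7400 = 24.771 kPa
Denominator = 19.4·2.5·sin29.0°·cos29.0° = 19.4·2.5·0.4848·0.8746 = 20.565 kPa
FS = 24.771 / 20.565 = 1.205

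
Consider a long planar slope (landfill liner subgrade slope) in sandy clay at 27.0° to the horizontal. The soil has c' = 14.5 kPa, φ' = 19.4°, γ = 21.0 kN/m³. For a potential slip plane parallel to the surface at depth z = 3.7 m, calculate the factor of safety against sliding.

FS = 1.15

For an infinite slope with a slip plane parallel to the surface (no pore pressure): FS = [c' + γz cos²β tanφ'] / [γz sinβ cosβ].
γz = 21.0·3.7 = 77.70 kN/m²
Numerator = 14.5 + 77.70·cos²27.0°·tan19.4° = 14.5 + 77.70·0.7939·0.3522 = 36.223 kPa
Denominator = 77.70·sin27.0°·cos27.0° = 77.70·0.4540·0.8910 = 31.430 kPa
FS = 36.223 / 31.430 = 1.152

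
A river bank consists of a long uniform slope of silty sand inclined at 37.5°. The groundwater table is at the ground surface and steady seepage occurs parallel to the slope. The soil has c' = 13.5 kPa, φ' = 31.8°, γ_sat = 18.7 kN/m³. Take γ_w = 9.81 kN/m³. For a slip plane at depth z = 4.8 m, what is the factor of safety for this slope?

With seepage parallel to the slope and the water table at the surface, the effective normal stress on the slip plane uses the buoyant unit weight γ' = γ_sat − γ_w while the driving shear stress uses γ_sat:
FS = [c' + γ' z cos²β tanφ'] / [γ_sat z sinβ cosβ]
γ' = 18.7 − 9.81 = 8.89 kN/m³
Numerator = 13.5 + 8.89·4.8·cos²37.5°·tan31.8° = 13.5 + 8.89·4.8·0.6294·0.6200 = 30.153 kPa
Denominator = 18.7·4.8·sin37.5°·cos37.5° = 18.7·4.8·0.6088·0.7934 = 43.351 kPa
FS = 30.153 / 43.351 = 0.696

FS = 0.70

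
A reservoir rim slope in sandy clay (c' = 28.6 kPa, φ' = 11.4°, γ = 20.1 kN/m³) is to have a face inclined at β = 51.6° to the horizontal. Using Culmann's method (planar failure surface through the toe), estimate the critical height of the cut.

H_c = 18.51 m

Culmann's analysis gives the critical failure plane at α_cr = (β + φ')/2 = (51.6 + 11.4)/2 = 31.5°, and the critical height
H_c = (4c'/γ) · sinβ cosφ' / [1 − cos(β − φ')]
    = (4·28.6/20.1) · sin51.6°·cos11.4° / [1 − cos(40.2°)]
    = 5.692 · 0.7837·0.9803 / [1 − 0.7638]
    = 5.692 · 0.7682 / 0.2362
    = 18.51 m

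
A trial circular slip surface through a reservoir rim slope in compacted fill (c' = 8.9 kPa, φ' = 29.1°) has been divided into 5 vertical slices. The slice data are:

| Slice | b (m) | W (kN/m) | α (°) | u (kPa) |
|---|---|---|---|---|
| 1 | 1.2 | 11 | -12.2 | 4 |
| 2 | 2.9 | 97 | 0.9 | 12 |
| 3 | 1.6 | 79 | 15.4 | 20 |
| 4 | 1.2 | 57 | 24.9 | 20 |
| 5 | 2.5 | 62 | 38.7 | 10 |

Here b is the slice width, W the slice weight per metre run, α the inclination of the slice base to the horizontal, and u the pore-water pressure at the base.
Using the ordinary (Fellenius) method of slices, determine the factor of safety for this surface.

Ordinary method of slices: FS = Σ[c'·Δl_i + (W_i cosα_i − u_i·Δl_i)·tanφ'] / Σ W_i sinα_i, with Δl_i = b_i / cosα_i.
Slice 1: Δl = 1.2/cos(-12.2°) = 1.228 m; N'_1 = 11·cos(-12.2°) − 4·1.228 = 5.8; c'Δl = 10.93; W sinα = -2.3
Slice 2: Δl = 2.9/cos0.9° = 2.900 m; N'_2 = 97·cos0.9° − 12·2.900 = 62.2; c'Δl = 25.81; W sinα = 1.5
Slice 3: Δl = 1.6/cos15.4° = 1.660 m; N'_3 = 79·cos15.4° − 20·1.660 = 43.0; c'Δl = 14.77; W sinα = 21.0
Slice 4: Δl = 1.2/cos24.9° = 1.323 m; N'_4 = 57·cos24.9° − 20·1.323 = 25.2; c'Δl = 11.77; W sinα = 24.0
Slice 5: Δl = 2.5/cos38.7° = 3.203 m; N'_5 = 62·cos38.7° − 10·3.203 = 16.4; c'Δl = 28.51; W sinα = 38.8
Σc'Δl = 91.8 kN/m; ΣN' = 152.6 kN/m; ΣW sinα = 82.9 kN/m
Resisting = 91.8 + 152.6·tan29.1° = 91.8 + 84.9 = 176.7 kN/m
FS = 176.7 / 82.9 = 2.131

FS = 2.13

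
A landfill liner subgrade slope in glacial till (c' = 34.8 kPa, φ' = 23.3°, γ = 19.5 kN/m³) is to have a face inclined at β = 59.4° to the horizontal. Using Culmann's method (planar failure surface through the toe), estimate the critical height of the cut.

H_c = 29.39 m

Culmann's analysis gives the critical failure plane at α_cr = (β + φ')/2 = (59.4 + 23.3)/2 = 41.4°, and the critical height
H_c = (4c'/γ) · sinβ cosφ' / [1 − cos(β − φ')]
    = (4·34.8/19.5) · sin59.4°·cos23.3° / [1 − cos(36.1°)]
    = 7.138 · 0.8607·0.9184 / [1 − 0.8080]
    = 7.138 · 0.7905 / 0.1920
    = 29.39 m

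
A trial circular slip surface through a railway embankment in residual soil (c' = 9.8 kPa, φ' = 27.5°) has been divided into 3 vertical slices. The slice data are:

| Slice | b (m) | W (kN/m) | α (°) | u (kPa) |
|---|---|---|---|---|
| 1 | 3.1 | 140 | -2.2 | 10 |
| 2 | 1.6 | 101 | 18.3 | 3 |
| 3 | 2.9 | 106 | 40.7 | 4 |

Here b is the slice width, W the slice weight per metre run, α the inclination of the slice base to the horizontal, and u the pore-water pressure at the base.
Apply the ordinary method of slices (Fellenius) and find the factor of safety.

Ordinary method of slices: FS = Σ[c'·Δl_i + (W_i cosα_i − u_i·Δl_i)·tanφ'] / Σ W_i sinα_i, with Δl_i = b_i / cosα_i.
Slice 1: Δl = 3.1/cos(-2.2°) = 3.102 m; N'_1 = 140·cos(-2.2°) − 10·3.102 = 108.9; c'Δl = 30.40; W sinα = -5.4
Slice 2: Δl = 1.6/cos18.3° = 1.685 m; N'_2 = 101·cos18.3° − 3·1.685 = 90.8; c'Δl = 16.52; W sinα = 31.7
Slice 3: Δl = 2.9/cos40.7° = 3.825 m; N'_3 = 106·cos40.7° − 4·3.825 = 65.1; c'Δl = 37.49; W sinα = 69.1
Σc'Δl = 84.4 kN/m; ΣN' = 264.8 kN/m; ΣW sinα = 95.5 kN/m
Resisting = 84.4 + 264.8·tan27.5° = 84.4 + 137.8 = 222.2 kN/m
FS = 222.2 / 95.5 = 2.328

FS = 2.33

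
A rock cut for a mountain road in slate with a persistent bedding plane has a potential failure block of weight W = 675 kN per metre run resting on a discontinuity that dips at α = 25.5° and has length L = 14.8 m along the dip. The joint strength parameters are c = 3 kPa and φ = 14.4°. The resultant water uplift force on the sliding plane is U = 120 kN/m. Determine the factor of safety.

FS = 0.59

Resolving the block weight along and normal to the plane and applying the Mohr–Coulomb strength on the joint:
N' = W cosα − U = 675·cos25.5° − 120 = 489.2 kN/m
Driving force T = W sinα = 675·sin25.5° = 290.6 kN/m
Resisting force R = c·L + N'·tanφ = 3·14.8 + 489.2·tan14.4° = 44.4 + 125.6 = 170.0 kN/m
FS = R / T = 170.0 / 290.6 = 0.585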